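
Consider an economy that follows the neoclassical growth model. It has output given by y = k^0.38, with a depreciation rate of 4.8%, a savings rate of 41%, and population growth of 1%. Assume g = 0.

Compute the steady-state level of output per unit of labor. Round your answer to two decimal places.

y* ≈ 3.32

Steady state requires s·f(k) = (n + δ)·k, i.e. s·k^α = (n + δ)·k.
Dividing both sides by k: k^(1−α) = s / (n + δ).
k^0.62 = 0.41 / (0.010 + 0.048) = 0.41 / 0.058 = 7.0690
k* = 7.0690^(1/0.62) ≈ 23.4386
y* = (k*)^α = 23.4386^0.38 ≈ 3.3157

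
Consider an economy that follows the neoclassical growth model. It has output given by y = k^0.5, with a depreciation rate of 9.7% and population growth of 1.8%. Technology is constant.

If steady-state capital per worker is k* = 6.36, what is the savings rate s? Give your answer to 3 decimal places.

s ≈ 0.290

At the steady state, Δk = 0, so s·k^α = (n + δ)·k.
So s / (n + δ) = (k*)^(1−α) = 6.36^0.5 = 2.5219.
Therefore s = 2.5219 × (n + δ) = 2.5219 × 0.115 = 0.2900.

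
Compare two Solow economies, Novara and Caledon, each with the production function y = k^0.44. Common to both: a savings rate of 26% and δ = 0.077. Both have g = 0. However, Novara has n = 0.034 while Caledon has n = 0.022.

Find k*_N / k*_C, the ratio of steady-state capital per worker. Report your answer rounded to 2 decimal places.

k*_N / k*_C ≈ 0.82

Steady-state k* = [s/(n + δ)]^(1/(1−α)), so the ratio is [ (s_N/(n + δ)_N) / (s_C/(n + δ)_C) ]^1.7857.
s_N/(n + δ)_N = 0.26/0.111 = 2.3423; s_C/(n + δ)_C = 0.26/0.099 = 2.6263.
Ratio = (2.3423/2.6263)^1.7857 = 0.8919^1.7857 ≈ 0.8152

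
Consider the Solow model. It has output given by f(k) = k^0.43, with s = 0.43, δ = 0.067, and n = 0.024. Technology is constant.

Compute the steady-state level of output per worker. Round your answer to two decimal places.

y* ≈ 3.23

In steady state, investment equals break-even investment: s·k^α = (n + δ)·k.
Rearranging, k^(1−α) = s / (n + δ).
k^0.57 = 0.43 / (0.024 + 0.067) = 0.43 / 0.091 = 4.7253
k* = 4.7253^(1/0.57) ≈ 15.2479
y* = (k*)^α = 15.2479^0.43 ≈ 3.2269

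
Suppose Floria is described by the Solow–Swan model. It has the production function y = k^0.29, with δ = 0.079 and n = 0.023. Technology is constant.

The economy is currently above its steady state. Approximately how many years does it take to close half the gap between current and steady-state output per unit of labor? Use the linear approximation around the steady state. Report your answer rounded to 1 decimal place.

t_½ ≈ 9.6 years

Near the steady state the convergence rate is λ = (1 − α)(n + δ).
λ = (1 − 0.29) × 0.102 = 0.71 × 0.102 = 0.07242
Half-life = ln 2 / λ = 0.6931 / 0.07242 ≈ 9.57 years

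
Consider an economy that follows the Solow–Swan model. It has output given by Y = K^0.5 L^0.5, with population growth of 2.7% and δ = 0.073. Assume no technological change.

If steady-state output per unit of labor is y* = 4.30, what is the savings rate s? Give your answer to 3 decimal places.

s ≈ 0.430

Steady state requires s·f(k) = (n + δ)·k, i.e. s·k^α = (n + δ)·k.
Since y* = [s/(n + δ)]^(α/(1−α)), we have s/(n + δ) = (y*)^((1−α)/α) = 4.30^1 = 4.3000.
Therefore s = 4.3000 × (n + δ) = 4.3000 × 0.100 = 0.4300.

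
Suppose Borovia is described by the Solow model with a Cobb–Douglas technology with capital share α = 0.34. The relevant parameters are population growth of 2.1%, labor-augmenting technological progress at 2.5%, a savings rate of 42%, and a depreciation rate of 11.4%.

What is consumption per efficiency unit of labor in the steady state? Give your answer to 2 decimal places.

c* = 0.95

In steady state, investment equals break-even investment: s·k^α = (n + g + δ)·k.
Dividing both sides by k: k^(1−α) = s / (n + g + δ).
k^0.66 = 0.42 / (0.021 + 0.025 + 0.114) = 0.42 / 0.160 = 2.6250
k* = 2.6250^(1/0.66) ≈ 4.3156
y* = (k*)^α = 4.3156^0.34 ≈ 1.6440
c* = (1 − s)·y* = (1 − 0.42) × 1.6440 ≈ 0.9535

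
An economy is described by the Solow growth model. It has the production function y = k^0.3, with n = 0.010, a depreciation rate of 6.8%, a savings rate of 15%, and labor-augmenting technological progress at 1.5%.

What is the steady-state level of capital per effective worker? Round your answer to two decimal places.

k* = 1.98

In steady state, investment equals break-even investment: s·k^α = (n + g + δ)·k.
Dividing both sides by k: k^(1−α) = s / (n + g + δ).
k^0.7 = 0.15 / (0.010 + 0.015 + 0.068) = 0.15 / 0.093 = 1.6129
k* = 1.6129^(1/0.7) ≈ 1.9796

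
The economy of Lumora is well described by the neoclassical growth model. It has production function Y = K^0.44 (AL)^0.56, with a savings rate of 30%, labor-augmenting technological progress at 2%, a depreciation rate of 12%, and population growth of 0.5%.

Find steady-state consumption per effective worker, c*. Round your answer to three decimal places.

c* = 1.239

Steady state requires s·f(k) = (n + g + δ)·k, i.e. s·k^α = (n + g + δ)·k.
Dividing both sides by k: k^(1−α) = s / (n + g + δ).
k^0.56 = 0.30 / (0.005 + 0.020 + 0.120) = 0.30 / 0.145 = 2.0690
k* = 2.0690^(1/0.56) ≈ 3.6632
y* = (k*)^α = 3.6632^0.44 ≈ 1.7705
c* = (1 − s)·y* = (1 − 0.30) × 1.7705 ≈ 1.2394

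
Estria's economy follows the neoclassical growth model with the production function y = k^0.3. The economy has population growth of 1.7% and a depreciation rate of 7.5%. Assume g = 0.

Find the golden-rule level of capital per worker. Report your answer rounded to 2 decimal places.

The golden rule sets f'(k) = n + δ, i.e. α·k^(α−1) = n + δ.
So k^(1−α) = α / (n + δ) = 0.3 / 0.092 = 3.2609.
k_gold = 3.2609^(1/0.7) ≈ 5.4118

k_gold ≈ 5.41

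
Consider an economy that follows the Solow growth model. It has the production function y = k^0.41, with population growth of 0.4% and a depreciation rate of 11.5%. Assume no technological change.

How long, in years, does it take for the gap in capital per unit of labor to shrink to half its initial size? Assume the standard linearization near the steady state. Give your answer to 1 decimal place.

Near the steady state the convergence rate is λ = (1 − α)(n + δ).
λ = (1 − 0.41) × 0.119 = 0.59 × 0.119 = 0.07021
Half-life = ln 2 / λ = 0.6931 / 0.07021 ≈ 9.87 years

about 9.9 years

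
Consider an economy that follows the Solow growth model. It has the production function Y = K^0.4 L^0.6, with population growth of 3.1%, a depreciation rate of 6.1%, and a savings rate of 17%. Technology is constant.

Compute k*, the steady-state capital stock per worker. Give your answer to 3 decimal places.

k* = 2.782

At the steady state, Δk = 0, so s·k^α = (n + δ)·k.
Rearranging, k^(1−α) = s / (n + δ).
k^0.6 = 0.17 / (0.031 + 0.061) = 0.17 / 0.092 = 1.8478
k* = 1.8478^(1/0.6) ≈ 2.7824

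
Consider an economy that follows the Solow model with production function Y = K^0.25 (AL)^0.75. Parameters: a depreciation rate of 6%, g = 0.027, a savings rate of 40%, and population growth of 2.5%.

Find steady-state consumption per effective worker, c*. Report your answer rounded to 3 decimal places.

Steady state requires s·f(k) = (n + g + δ)·k, i.e. s·k^α = (n + g + δ)·k.
Rearranging, k^(1−α) = s / (n + g + δ).
k^0.75 = 0.40 / (0.025 + 0.027 + 0.060) = 0.40 / 0.112 = 3.5714
k* = 3.5714^(1/0.75) ≈ 5.4591
y* = (k*)^α = 5.4591^0.25 ≈ 1.5286
c* = (1 − s)·y* = (1 − 0.40) × 1.5286 ≈ 0.9172

c* = 0.917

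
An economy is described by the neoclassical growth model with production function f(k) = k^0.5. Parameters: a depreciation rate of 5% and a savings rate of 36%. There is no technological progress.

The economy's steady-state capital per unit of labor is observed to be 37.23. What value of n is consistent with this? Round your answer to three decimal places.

n ≈ 0.009

Steady state requires s·f(k) = (n + δ)·k, i.e. s·k^α = (n + δ)·k.
So s / (n + δ) = (k*)^(1−α) = 37.23^0.5 = 6.1016.
Therefore n + δ = s / 6.1016 = 0.36 / 6.1016 = 0.0590, so n = 0.0590 − 0.050 = 0.0090.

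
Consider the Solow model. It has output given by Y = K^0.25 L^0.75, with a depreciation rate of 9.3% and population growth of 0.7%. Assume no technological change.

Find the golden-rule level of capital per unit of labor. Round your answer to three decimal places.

The golden rule sets f'(k) = n + δ, i.e. α·k^(α−1) = n + δ.
So k^(1−α) = α / (n + δ) = 0.25 / 0.100 = 2.5000.
k_gold = 2.5000^(1/0.75) ≈ 3.3930

k_gold ≈ 3.393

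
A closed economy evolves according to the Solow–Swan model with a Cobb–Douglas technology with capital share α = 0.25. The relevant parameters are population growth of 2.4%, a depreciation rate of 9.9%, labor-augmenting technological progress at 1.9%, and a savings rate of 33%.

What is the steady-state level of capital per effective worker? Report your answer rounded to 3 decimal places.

At the steady state, Δk = 0, so s·k^α = (n + g + δ)·k.
Rearranging, k^(1−α) = s / (n + g + δ).
k^0.75 = 0.33 / (0.024 + 0.019 + 0.099) = 0.33 / 0.142 = 2.3239
k* = 2.3239^(1/0.75) ≈ 3.0782

k* ≈ 3.078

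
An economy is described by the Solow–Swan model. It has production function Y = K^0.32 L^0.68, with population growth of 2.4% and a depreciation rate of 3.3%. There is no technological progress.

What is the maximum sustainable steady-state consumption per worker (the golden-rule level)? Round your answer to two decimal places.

c_gold ≈ 1.53

At the golden rule, f'(k) = n + δ, so α·k^(α−1) = n + δ and k_gold = (α/(n + δ))^(1/(1−α)).
k_gold = (0.32/0.057)^(1/0.68) = 5.6140^1.4706 ≈ 12.6439
c_gold = f(k_gold) − (n + δ)·k_gold = 2.2522 − 0.057×12.6439 ≈ 1.5315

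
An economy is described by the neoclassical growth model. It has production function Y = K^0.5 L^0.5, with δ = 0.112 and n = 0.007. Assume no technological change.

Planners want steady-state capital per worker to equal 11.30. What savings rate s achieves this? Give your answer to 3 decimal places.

At the steady state, Δk = 0, so s·k^α = (n + δ)·k.
So s / (n + δ) = (k*)^(1−α) = 11.30^0.5 = 3.3615.
Therefore s = 3.3615 × (n + δ) = 3.3615 × 0.119 = 0.4000.

s ≈ 0.400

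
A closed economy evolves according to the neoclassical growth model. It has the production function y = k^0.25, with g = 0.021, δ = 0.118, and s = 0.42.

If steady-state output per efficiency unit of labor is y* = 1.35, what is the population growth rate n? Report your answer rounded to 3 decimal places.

n ≈ 0.032

At the steady state, Δk = 0, so s·k^α = (n + g + δ)·k.
Since y* = [s/(n + g + δ)]^(α/(1−α)), we have s/(n + g + δ) = (y*)^((1−α)/α) = 1.35^3 = 2.4604.
Therefore n + g + δ = s / 2.4604 = 0.42 / 2.4604 = 0.1707, so n = 0.1707 − 0.139 = 0.0317.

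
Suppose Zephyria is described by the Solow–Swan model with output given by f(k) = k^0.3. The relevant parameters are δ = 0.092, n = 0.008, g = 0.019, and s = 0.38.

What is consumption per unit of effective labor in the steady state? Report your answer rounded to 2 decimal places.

At the steady state, Δk = 0, so s·k^α = (n + g + δ)·k.
Dividing both sides by k: k^(1−α) = s / (n + g + δ).
k^0.7 = 0.38 / (0.008 + 0.019 + 0.092) = 0.38 / 0.119 = 3.1933
k* = 3.1933^(1/0.7) ≈ 5.2522
y* = (k*)^α = 5.2522^0.3 ≈ 1.6448
c* = (1 − s)·y* = (1 − 0.38) × 1.6448 ≈ 1.0198

c* ≈ 1.02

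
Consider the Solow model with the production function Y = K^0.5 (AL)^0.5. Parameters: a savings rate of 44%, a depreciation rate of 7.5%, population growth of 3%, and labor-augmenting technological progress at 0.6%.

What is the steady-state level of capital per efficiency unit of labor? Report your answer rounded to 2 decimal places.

Steady state requires s·f(k) = (n + g + δ)·k, i.e. s·k^α = (n + g + δ)·k.
Rearranging, k^(1−α) = s / (n + g + δ).
k^0.5 = 0.44 / (0.030 + 0.006 + 0.075) = 0.44 / 0.111 = 3.9640
k* = 3.9640^(1/0.5) ≈ 15.7133

k* ≈ 15.71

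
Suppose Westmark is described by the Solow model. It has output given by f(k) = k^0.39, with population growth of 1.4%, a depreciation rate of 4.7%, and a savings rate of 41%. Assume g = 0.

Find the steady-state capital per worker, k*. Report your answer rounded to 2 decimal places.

Steady state requires s·f(k) = (n + δ)·k, i.e. s·k^α = (n + δ)·k.
Rearranging, k^(1−α) = s / (n + δ).
k^0.61 = 0.41 / (0.014 + 0.047) = 0.41 / 0.061 = 6.7213
k* = 6.7213^(1/0.61) ≈ 22.7238

k* ≈ 22.72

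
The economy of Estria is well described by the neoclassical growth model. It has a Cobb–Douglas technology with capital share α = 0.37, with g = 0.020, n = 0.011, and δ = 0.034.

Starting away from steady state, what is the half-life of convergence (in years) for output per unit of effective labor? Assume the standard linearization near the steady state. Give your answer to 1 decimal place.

half-life ≈ 16.9 years

Near the steady state the convergence rate is λ = (1 − α)(n + g + δ).
λ = (1 − 0.37) × 0.065 = 0.63 × 0.065 = 0.04095
Half-life = ln 2 / λ = 0.6931 / 0.04095 ≈ 16.93 years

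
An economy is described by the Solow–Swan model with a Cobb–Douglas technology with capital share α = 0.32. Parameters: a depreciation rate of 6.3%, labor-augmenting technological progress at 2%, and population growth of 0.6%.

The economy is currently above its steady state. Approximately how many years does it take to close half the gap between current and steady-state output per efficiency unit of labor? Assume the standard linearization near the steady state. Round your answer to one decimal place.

half-life ≈ 11.5 years

Near the steady state the convergence rate is λ = (1 − α)(n + g + δ).
λ = (1 − 0.32) × 0.089 = 0.68 × 0.089 = 0.06052
Half-life = ln 2 / λ = 0.6931 / 0.06052 ≈ 11.45 years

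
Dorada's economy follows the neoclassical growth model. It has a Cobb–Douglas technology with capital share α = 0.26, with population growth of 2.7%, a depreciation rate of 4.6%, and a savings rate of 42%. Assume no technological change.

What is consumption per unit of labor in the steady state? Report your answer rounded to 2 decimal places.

c* = 1.07

Steady state requires s·f(k) = (n + δ)·k, i.e. s·k^α = (n + δ)·k.
Dividing both sides by k: k^(1−α) = s / (n + δ).
k^0.74 = 0.42 / (0.027 + 0.046) = 0.42 / 0.073 = 5.7534
k* = 5.7534^(1/0.74) ≈ 10.6396
y* = (k*)^α = 10.6396^0.26 ≈ 1.8493
c* = (1 − s)·y* = (1 − 0.42) × 1.8493 ≈ 1.0726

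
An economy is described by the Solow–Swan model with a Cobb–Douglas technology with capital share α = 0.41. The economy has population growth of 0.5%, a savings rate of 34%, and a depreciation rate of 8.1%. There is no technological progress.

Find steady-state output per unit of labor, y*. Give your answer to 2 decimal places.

In steady state, investment equals break-even investment: s·k^α = (n + δ)·k.
Rearranging, k^(1−α) = s / (n + δ).
k^0.59 = 0.34 / (0.005 + 0.081) = 0.34 / 0.086 = 3.9535
k* = 3.9535^(1/0.59) ≈ 10.2762
y* = (k*)^α = 10.2762^0.41 ≈ 2.5993

y* = 2.60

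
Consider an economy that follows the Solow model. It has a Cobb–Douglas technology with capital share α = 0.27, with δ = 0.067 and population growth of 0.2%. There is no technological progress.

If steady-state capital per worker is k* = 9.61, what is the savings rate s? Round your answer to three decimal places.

s ≈ 0.360

Steady state requires s·f(k) = (n + δ)·k, i.e. s·k^α = (n + δ)·k.
So s / (n + δ) = (k*)^(1−α) = 9.61^0.73 = 5.2166.
Therefore s = 5.2166 × (n + δ) = 5.2166 × 0.069 = 0.3599.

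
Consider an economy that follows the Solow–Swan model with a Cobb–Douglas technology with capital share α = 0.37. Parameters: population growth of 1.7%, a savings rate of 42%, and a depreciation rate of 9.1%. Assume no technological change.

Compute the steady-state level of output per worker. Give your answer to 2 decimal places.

y* = 2.22

At the steady state, Δk = 0, so s·k^α = (n + δ)·k.
Rearranging, k^(1−α) = s / (n + δ).
k^0.63 = 0.42 / (0.017 + 0.091) = 0.42 / 0.108 = 3.8889
k* = 3.8889^(1/0.63) ≈ 8.6344
y* = (k*)^α = 8.6344^0.37 ≈ 2.2203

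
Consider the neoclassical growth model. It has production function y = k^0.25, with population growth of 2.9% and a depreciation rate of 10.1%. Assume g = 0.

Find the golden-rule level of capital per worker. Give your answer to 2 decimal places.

The golden rule sets f'(k) = n + δ, i.e. α·k^(α−1) = n + δ.
So k^(1−α) = α / (n + δ) = 0.25 / 0.130 = 1.9231.
k_gold = 1.9231^(1/0.75) ≈ 2.3915

k_gold ≈ 2.39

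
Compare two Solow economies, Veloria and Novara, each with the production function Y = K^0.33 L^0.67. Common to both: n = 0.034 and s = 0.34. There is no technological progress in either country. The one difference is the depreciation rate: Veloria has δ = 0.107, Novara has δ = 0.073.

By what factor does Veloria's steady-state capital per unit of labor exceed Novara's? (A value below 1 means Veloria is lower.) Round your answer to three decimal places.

Steady-state k* = [s/(n + δ)]^(1/(1−α)), so the ratio is [ (s_V/(n + δ)_V) / (s_N/(n + δ)_N) ]^1.4925.
s_V/(n + δ)_V = 0.34/0.141 = 2.4113; s_N/(n + δ)_N = 0.34/0.107 = 3.1776.
Ratio = (2.4113/3.1776)^1.4925 = 0.7588^1.4925 ≈ 0.6624

k*_V / k*_N ≈ 0.662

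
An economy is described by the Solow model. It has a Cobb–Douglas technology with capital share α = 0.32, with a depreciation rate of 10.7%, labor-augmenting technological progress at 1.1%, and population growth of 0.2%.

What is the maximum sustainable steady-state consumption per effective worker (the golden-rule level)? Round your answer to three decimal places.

c_gold ≈ 1.079

At the golden rule, f'(k) = n + g + δ, so α·k^(α−1) = n + g + δ and k_gold = (α/(n + g + δ))^(1/(1−α)).
k_gold = (0.32/0.120)^(1/0.68) = 2.6667^1.4706 ≈ 4.2309
c_gold = f(k_gold) − (n + g + δ)·k_gold = 1.5866 − 0.120×4.2309 ≈ 1.0789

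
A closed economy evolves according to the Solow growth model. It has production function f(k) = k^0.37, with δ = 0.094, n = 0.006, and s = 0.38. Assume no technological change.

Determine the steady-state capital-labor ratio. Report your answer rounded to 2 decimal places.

In steady state, investment equals break-even investment: s·k^α = (n + δ)·k.
Rearranging, k^(1−α) = s / (n + δ).
k^0.63 = 0.38 / (0.006 + 0.094) = 0.38 / 0.100 = 3.8000
k* = 3.8000^(1/0.63) ≈ 8.3232

k* ≈ 8.32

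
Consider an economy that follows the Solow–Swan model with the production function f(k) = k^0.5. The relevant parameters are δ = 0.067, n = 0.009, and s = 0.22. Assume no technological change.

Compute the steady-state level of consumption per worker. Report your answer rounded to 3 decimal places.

c* ≈ 2.258

Steady state requires s·f(k) = (n + δ)·k, i.e. s·k^α = (n + δ)·k.
Rearranging, k^(1−α) = s / (n + δ).
k^0.5 = 0.22 / (0.009 + 0.067) = 0.22 / 0.076 = 2.8947
k* = 2.8947^(1/0.5) ≈ 8.3793
y* = (k*)^α = 8.3793^0.5 ≈ 2.8947
c* = (1 − s)·y* = (1 − 0.22) × 2.8947 ≈ 2.2579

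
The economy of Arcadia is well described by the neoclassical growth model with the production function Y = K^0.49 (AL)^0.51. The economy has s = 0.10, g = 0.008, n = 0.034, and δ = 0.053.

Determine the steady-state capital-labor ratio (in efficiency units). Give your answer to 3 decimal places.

k* ≈ 1.106

In steady state, investment equals break-even investment: s·k^α = (n + g + δ)·k.
Dividing both sides by k: k^(1−α) = s / (n + g + δ).
k^0.51 = 0.10 / (0.034 + 0.008 + 0.053) = 0.10 / 0.095 = 1.0526
k* = 1.0526^(1/0.51) ≈ 1.1057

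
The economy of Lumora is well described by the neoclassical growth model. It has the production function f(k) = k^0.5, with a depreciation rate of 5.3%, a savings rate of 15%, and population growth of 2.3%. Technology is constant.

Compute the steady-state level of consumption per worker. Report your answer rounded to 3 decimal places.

In steady state, investment equals break-even investment: s·k^α = (n + δ)·k.
Dividing both sides by k: k^(1−α) = s / (n + δ).
k^0.5 = 0.15 / (0.023 + 0.053) = 0.15 / 0.076 = 1.9737
k* = 1.9737^(1/0.5) ≈ 3.8955
y* = (k*)^α = 3.8955^0.5 ≈ 1.9737
c* = (1 − s)·y* = (1 − 0.15) × 1.9737 ≈ 1.6776

c* = 1.678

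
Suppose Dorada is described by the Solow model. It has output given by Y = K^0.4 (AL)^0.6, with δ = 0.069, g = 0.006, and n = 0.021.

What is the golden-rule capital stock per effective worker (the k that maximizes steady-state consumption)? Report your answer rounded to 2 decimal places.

k_gold ≈ 10.79

The golden rule sets f'(k) = n + g + δ, i.e. α·k^(α−1) = n + g + δ.
So k^(1−α) = α / (n + g + δ) = 0.4 / 0.096 = 4.1667.
k_gold = 4.1667^(1/0.6) ≈ 10.7891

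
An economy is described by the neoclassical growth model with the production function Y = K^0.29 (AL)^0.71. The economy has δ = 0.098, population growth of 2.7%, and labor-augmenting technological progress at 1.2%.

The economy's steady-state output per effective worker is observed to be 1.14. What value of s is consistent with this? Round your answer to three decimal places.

s ≈ 0.189

At the steady state, Δk = 0, so s·k^α = (n + g + δ)·k.
Since y* = [s/(n + g + δ)]^(α/(1−α)), we have s/(n + g + δ) = (y*)^((1−α)/α) = 1.14^2.4483 = 1.3782.
Therefore s = 1.3782 × (n + g + δ) = 1.3782 × 0.137 = 0.1888.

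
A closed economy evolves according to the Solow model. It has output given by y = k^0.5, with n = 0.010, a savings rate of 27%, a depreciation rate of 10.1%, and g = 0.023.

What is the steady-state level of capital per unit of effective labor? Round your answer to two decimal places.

At the steady state, Δk = 0, so s·k^α = (n + g + δ)·k.
Dividing both sides by k: k^(1−α) = s / (n + g + δ).
k^0.5 = 0.27 / (0.010 + 0.023 + 0.101) = 0.27 / 0.134 = 2.0149
k* = 2.0149^(1/0.5) ≈ 4.0598

k* = 4.06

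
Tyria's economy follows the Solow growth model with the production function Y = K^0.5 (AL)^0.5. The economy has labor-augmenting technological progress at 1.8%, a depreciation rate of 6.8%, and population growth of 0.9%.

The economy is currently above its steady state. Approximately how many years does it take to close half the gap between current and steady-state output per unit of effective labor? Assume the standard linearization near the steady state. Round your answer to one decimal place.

Near the steady state the convergence rate is λ = (1 − α)(n + g + δ).
λ = (1 − 0.5) × 0.095 = 0.5 × 0.095 = 0.0475
Half-life = ln 2 / λ = 0.6931 / 0.0475 ≈ 14.59 years

about 14.6 years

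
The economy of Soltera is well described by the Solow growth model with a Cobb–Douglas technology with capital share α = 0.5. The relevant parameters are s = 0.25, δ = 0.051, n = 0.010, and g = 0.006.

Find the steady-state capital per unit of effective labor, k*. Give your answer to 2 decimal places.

k* ≈ 13.92

In steady state, investment equals break-even investment: s·k^α = (n + g + δ)·k.
Dividing both sides by k: k^(1−α) = s / (n + g + δ).
k^0.5 = 0.25 / (0.010 + 0.006 + 0.051) = 0.25 / 0.067 = 3.7313
k* = 3.7313^(1/0.5) ≈ 13.9226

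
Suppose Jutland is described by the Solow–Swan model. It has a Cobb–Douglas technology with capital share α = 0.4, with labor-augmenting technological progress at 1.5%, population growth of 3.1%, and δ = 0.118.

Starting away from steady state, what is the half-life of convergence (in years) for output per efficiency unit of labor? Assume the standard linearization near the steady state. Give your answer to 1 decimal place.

Near the steady state the convergence rate is λ = (1 − α)(n + g + δ).
λ = (1 − 0.4) × 0.164 = 0.6 × 0.164 = 0.0984
Half-life = ln 2 / λ = 0.6931 / 0.0984 ≈ 7.04 years

t_½ ≈ 7.0 years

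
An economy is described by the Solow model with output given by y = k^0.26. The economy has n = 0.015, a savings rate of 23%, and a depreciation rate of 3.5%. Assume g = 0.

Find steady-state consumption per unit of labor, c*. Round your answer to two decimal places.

c* = 1.32

Steady state requires s·f(k) = (n + δ)·k, i.e. s·k^α = (n + δ)·k.
Dividing both sides by k: k^(1−α) = s / (n + δ).
k^0.74 = 0.23 / (0.015 + 0.035) = 0.23 / 0.050 = 4.6000
k* = 4.6000^(1/0.74) ≈ 7.8636
y* = (k*)^α = 7.8636^0.26 ≈ 1.7095
c* = (1 − s)·y* = (1 − 0.23) × 1.7095 ≈ 1.3163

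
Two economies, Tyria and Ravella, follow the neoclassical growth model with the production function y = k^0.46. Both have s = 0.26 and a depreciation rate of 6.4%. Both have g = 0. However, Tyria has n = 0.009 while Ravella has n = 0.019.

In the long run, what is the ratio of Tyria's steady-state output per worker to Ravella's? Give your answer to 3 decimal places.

y*_T / y*_R ≈ 1.116

Steady-state y* = [s/(n + δ)]^(α/(1−α)), so the ratio is [ (s_T/(n + δ)_T) / (s_R/(n + δ)_R) ]^0.8519.
s_T/(n + δ)_T = 0.26/0.073 = 3.5616; s_R/(n + δ)_R = 0.26/0.083 = 3.1325.
Ratio = (3.5616/3.1325)^0.8519 = 1.1370^0.8519 ≈ 1.1156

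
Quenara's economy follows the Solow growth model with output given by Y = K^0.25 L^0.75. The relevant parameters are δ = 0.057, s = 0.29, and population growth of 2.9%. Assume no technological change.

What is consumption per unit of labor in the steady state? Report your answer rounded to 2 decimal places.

c* = 1.06

At the steady state, Δk = 0, so s·k^α = (n + δ)·k.
Dividing both sides by k: k^(1−α) = s / (n + δ).
k^0.75 = 0.29 / (0.029 + 0.057) = 0.29 / 0.086 = 3.3721
k* = 3.3721^(1/0.75) ≈ 5.0567
y* = (k*)^α = 5.0567^0.25 ≈ 1.4996
c* = (1 − s)·y* = (1 − 0.29) × 1.4996 ≈ 1.0647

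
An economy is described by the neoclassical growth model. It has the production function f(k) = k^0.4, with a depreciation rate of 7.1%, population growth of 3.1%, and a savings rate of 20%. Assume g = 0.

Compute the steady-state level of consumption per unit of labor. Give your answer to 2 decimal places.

Steady state requires s·f(k) = (n + δ)·k, i.e. s·k^α = (n + δ)·k.
Rearranging, k^(1−α) = s / (n + δ).
k^0.6 = 0.20 / (0.031 + 0.071) = 0.20 / 0.102 = 1.9608
k* = 1.9608^(1/0.6) ≈ 3.0718
y* = (k*)^α = 3.0718^0.4 ≈ 1.5666
c* = (1 − s)·y* = (1 − 0.20) × 1.5666 ≈ 1.2533

c* = 1.25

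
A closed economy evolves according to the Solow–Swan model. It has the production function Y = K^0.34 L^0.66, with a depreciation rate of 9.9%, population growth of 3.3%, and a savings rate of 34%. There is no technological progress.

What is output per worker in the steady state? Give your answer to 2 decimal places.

y* = 1.63

At the steady state, Δk = 0, so s·k^α = (n + δ)·k.
Dividing both sides by k: k^(1−α) = s / (n + δ).
k^0.66 = 0.34 / (0.033 + 0.099) = 0.34 / 0.132 = 2.5758
k* = 2.5758^(1/0.66) ≈ 4.1937
y* = (k*)^α = 4.1937^0.34 ≈ 1.6281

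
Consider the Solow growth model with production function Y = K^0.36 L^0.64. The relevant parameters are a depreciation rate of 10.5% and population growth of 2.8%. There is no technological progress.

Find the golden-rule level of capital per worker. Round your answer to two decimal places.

The golden rule sets f'(k) = n + δ, i.e. α·k^(α−1) = n + δ.
So k^(1−α) = α / (n + δ) = 0.36 / 0.133 = 2.7068.
k_gold = 2.7068^(1/0.64) ≈ 4.7393

k_gold ≈ 4.74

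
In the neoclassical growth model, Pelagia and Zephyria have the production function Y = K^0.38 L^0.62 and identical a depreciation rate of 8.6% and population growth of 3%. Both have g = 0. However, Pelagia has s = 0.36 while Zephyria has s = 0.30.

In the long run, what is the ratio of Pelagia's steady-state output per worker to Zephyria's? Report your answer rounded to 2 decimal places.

y*_P / y*_Z ≈ 1.12

Steady-state y* = [s/(n + δ)]^(α/(1−α)), so the ratio is [ (s_P/(n + δ)_P) / (s_Z/(n + δ)_Z) ]^0.6129.
s_P/(n + δ)_P = 0.36/0.116 = 3.1034; s_Z/(n + δ)_Z = 0.30/0.116 = 2.5862.
Ratio = (3.1034/2.5862)^0.6129 = 1.2000^0.6129 ≈ 1.1182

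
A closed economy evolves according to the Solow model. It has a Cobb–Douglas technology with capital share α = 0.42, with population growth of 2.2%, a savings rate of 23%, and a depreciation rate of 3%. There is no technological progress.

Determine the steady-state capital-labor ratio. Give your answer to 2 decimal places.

k* = 12.98

At the steady state, Δk = 0, so s·k^α = (n + δ)·k.
Rearranging, k^(1−α) = s / (n + δ).
k^0.58 = 0.23 / (0.022 + 0.030) = 0.23 / 0.052 = 4.4231
k* = 4.4231^(1/0.58) ≈ 12.9814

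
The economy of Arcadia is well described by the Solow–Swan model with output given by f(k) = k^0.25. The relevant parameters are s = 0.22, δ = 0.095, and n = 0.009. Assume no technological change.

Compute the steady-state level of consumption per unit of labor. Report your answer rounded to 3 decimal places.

At the steady state, Δk = 0, so s·k^α = (n + δ)·k.
Dividing both sides by k: k^(1−α) = s / (n + δ).
k^0.75 = 0.22 / (0.009 + 0.095) = 0.22 / 0.104 = 2.1154
k* = 2.1154^(1/0.75) ≈ 2.7155
y* = (k*)^α = 2.7155^0.25 ≈ 1.2837
c* = (1 − s)·y* = (1 − 0.22) × 1.2837 ≈ 1.0013

c* = 1.001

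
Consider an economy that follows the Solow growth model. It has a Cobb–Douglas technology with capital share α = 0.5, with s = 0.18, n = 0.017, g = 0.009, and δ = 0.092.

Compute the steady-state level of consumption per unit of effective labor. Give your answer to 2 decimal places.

In steady state, investment equals break-even investment: s·k^α = (n + g + δ)·k.
Rearranging, k^(1−α) = s / (n + g + δ).
k^0.5 = 0.18 / (0.017 + 0.009 + 0.092) = 0.18 / 0.118 = 1.5254
k* = 1.5254^(1/0.5) ≈ 2.3268
y* = (k*)^α = 2.3268^0.5 ≈ 1.5254
c* = (1 − s)·y* = (1 − 0.18) × 1.5254 ≈ 1.2508

c* ≈ 1.25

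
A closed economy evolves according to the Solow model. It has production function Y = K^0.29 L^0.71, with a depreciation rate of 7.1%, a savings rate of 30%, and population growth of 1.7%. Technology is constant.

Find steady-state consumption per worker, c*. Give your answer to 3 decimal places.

In steady state, investment equals break-even investment: s·k^α = (n + δ)·k.
Dividing both sides by k: k^(1−α) = s / (n + δ).
k^0.71 = 0.30 / (0.017 + 0.071) = 0.30 / 0.088 = 3.4091
k* = 3.4091^(1/0.71) ≈ 5.6260
y* = (k*)^α = 5.6260^0.29 ≈ 1.6503
c* = (1 − s)·y* = (1 − 0.30) × 1.6503 ≈ 1.1552

c* ≈ 1.155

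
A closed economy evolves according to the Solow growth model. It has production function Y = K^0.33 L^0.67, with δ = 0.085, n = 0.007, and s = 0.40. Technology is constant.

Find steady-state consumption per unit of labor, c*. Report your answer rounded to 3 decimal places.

c* ≈ 1.237

At the steady state, Δk = 0, so s·k^α = (n + δ)·k.
Rearranging, k^(1−α) = s / (n + δ).
k^0.67 = 0.40 / (0.007 + 0.085) = 0.40 / 0.092 = 4.3478
k* = 4.3478^(1/0.67) ≈ 8.9669
y* = (k*)^α = 8.9669^0.33 ≈ 2.0624
c* = (1 − s)·y* = (1 − 0.40) × 2.0624 ≈ 1.2374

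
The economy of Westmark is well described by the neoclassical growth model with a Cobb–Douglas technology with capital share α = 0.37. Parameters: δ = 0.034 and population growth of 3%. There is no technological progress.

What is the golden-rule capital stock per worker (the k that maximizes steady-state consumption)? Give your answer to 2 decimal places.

k_gold ≈ 16.20

The golden rule sets f'(k) = n + δ, i.e. α·k^(α−1) = n + δ.
So k^(1−α) = α / (n + δ) = 0.37 / 0.064 = 5.7813.
k_gold = 5.7813^(1/0.63) ≈ 16.2018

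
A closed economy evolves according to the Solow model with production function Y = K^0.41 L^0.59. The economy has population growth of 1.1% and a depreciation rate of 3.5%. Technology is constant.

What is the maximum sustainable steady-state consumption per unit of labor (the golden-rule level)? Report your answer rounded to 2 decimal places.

c_gold ≈ 2.70

At the golden rule, f'(k) = n + δ, so α·k^(α−1) = n + δ and k_gold = (α/(n + δ))^(1/(1−α)).
k_gold = (0.41/0.046)^(1/0.59) = 8.9130^1.6949 ≈ 40.7564
c_gold = f(k_gold) − (n + δ)·k_gold = 4.5728 − 0.046×40.7564 ≈ 2.6980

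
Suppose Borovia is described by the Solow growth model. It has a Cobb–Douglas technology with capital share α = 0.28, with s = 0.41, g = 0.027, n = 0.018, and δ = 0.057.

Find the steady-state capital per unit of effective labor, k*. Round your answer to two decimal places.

At the steady state, Δk = 0, so s·k^α = (n + g + δ)·k.
Rearranging, k^(1−α) = s / (n + g + δ).
k^0.72 = 0.41 / (0.018 + 0.027 + 0.057) = 0.41 / 0.102 = 4.0196
k* = 4.0196^(1/0.72) ≈ 6.9047

k* = 6.90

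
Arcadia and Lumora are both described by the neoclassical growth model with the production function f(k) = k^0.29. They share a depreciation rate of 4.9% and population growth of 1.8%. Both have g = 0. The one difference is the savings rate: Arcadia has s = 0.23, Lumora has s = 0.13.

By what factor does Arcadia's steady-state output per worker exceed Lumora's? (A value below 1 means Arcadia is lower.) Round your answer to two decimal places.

Steady-state y* = [s/(n + δ)]^(α/(1−α)), so the ratio is [ (s_A/(n + δ)_A) / (s_L/(n + δ)_L) ]^0.4085.
s_A/(n + δ)_A = 0.23/0.067 = 3.4328; s_L/(n + δ)_L = 0.13/0.067 = 1.9403.
Ratio = (3.4328/1.9403)^0.4085 = 1.7692^0.4085 ≈ 1.2625

y*_A / y*_L ≈ 1.26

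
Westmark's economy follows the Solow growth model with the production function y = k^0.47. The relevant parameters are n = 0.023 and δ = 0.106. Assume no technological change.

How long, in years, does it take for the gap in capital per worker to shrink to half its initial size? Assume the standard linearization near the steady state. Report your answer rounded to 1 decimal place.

t_½ ≈ 10.1 years

Near the steady state the convergence rate is λ = (1 − α)(n + δ).
λ = (1 − 0.47) × 0.129 = 0.53 × 0.129 = 0.06837
Half-life = ln 2 / λ = 0.6931 / 0.06837 ≈ 10.14 years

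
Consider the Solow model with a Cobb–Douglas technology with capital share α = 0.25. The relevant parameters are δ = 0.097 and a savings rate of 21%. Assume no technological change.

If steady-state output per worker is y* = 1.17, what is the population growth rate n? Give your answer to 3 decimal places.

n ≈ 0.034

In steady state, investment equals break-even investment: s·k^α = (n + δ)·k.
Since y* = [s/(n + δ)]^(α/(1−α)), we have s/(n + δ) = (y*)^((1−α)/α) = 1.17^3 = 1.6016.
Therefore n + δ = s / 1.6016 = 0.21 / 1.6016 = 0.1311, so n = 0.1311 − 0.097 = 0.0341.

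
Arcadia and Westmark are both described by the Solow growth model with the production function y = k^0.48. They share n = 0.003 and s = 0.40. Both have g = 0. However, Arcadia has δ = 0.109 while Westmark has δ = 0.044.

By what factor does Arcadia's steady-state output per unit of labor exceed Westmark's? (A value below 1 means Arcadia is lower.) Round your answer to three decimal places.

y*_A / y*_W ≈ 0.449

Steady-state y* = [s/(n + δ)]^(α/(1−α)), so the ratio is [ (s_A/(n + δ)_A) / (s_W/(n + δ)_W) ]^0.9231.
s_A/(n + δ)_A = 0.40/0.112 = 3.5714; s_W/(n + δ)_W = 0.40/0.047 = 8.5106.
Ratio = (3.5714/8.5106)^0.9231 = 0.4196^0.9231 ≈ 0.4486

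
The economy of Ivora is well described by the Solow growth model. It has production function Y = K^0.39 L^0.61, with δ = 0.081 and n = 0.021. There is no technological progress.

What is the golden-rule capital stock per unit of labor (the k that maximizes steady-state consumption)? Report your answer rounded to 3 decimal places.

k_gold ≈ 9.013

The golden rule sets f'(k) = n + δ, i.e. α·k^(α−1) = n + δ.
So k^(1−α) = α / (n + δ) = 0.39 / 0.102 = 3.8235.
k_gold = 3.8235^(1/0.61) ≈ 9.0127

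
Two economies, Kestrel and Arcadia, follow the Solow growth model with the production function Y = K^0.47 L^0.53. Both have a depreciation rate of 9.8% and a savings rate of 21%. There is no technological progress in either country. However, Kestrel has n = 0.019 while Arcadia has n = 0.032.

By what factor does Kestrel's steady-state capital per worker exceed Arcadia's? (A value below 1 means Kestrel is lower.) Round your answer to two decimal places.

Steady-state k* = [s/(n + δ)]^(1/(1−α)), so the ratio is [ (s_K/(n + δ)_K) / (s_A/(n + δ)_A) ]^1.8868.
s_K/(n + δ)_K = 0.21/0.117 = 1.7949; s_A/(n + δ)_A = 0.21/0.130 = 1.6154.
Ratio = (1.7949/1.6154)^1.8868 = 1.1111^1.8868 ≈ 1.2199

ratio ≈ 1.22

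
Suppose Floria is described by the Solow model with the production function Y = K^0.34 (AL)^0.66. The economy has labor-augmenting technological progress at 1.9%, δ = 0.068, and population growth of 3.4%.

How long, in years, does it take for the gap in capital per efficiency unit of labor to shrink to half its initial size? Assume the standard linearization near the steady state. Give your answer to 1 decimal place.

t_½ ≈ 8.7 years

Near the steady state the convergence rate is λ = (1 − α)(n + g + δ).
λ = (1 − 0.34) × 0.121 = 0.66 × 0.121 = 0.07986
Half-life = ln 2 / λ = 0.6931 / 0.07986 ≈ 8.68 years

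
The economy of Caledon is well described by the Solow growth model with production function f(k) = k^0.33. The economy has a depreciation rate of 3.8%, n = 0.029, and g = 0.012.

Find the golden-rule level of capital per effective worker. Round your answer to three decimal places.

The golden rule sets f'(k) = n + g + δ, i.e. α·k^(α−1) = n + g + δ.
So k^(1−α) = α / (n + g + δ) = 0.33 / 0.079 = 4.1772.
k_gold = 4.1772^(1/0.67) ≈ 8.4468

k_gold ≈ 8.447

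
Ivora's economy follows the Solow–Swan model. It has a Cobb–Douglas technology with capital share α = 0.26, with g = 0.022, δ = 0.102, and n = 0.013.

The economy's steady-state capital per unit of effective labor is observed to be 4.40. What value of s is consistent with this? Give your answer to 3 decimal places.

In steady state, investment equals break-even investment: s·k^α = (n + g + δ)·k.
So s / (n + g + δ) = (k*)^(1−α) = 4.40^0.74 = 2.9933.
Therefore s = 2.9933 × (n + g + δ) = 2.9933 × 0.137 = 0.4101.

s ≈ 0.410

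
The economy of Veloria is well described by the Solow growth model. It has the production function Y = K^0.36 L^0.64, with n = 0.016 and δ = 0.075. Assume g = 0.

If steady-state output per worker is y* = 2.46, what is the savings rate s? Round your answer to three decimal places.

In steady state, investment equals break-even investment: s·k^α = (n + δ)·k.
Since y* = [s/(n + δ)]^(α/(1−α)), we have s/(n + δ) = (y*)^((1−α)/α) = 2.46^1.7778 = 4.9546.
Therefore s = 4.9546 × (n + δ) = 4.9546 × 0.091 = 0.4509.

s ≈ 0.451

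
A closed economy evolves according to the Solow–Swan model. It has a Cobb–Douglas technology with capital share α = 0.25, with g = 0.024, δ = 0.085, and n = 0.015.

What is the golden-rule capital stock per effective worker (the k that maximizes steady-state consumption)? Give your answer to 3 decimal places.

k_gold ≈ 2.547

The golden rule sets f'(k) = n + g + δ, i.e. α·k^(α−1) = n + g + δ.
So k^(1−α) = α / (n + g + δ) = 0.25 / 0.124 = 2.0161.
k_gold = 2.0161^(1/0.75) ≈ 2.5469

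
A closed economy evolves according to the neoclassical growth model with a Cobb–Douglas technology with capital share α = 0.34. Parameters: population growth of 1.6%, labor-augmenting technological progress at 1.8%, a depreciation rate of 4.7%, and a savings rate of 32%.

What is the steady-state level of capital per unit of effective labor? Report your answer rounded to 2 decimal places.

At the steady state, Δk = 0, so s·k^α = (n + g + δ)·k.
Dividing both sides by k: k^(1−α) = s / (n + g + δ).
k^0.66 = 0.32 / (0.016 + 0.018 + 0.047) = 0.32 / 0.081 = 3.9506
k* = 3.9506^(1/0.66) ≈ 8.0174

k* = 8.02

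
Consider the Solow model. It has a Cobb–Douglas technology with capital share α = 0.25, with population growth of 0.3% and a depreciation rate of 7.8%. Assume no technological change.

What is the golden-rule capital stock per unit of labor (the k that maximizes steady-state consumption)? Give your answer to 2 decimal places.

k_gold ≈ 4.49

The golden rule sets f'(k) = n + δ, i.e. α·k^(α−1) = n + δ.
So k^(1−α) = α / (n + δ) = 0.25 / 0.081 = 3.0864.
k_gold = 3.0864^(1/0.75) ≈ 4.4937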